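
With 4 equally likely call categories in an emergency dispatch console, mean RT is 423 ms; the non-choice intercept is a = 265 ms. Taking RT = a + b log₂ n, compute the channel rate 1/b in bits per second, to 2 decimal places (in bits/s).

12.66 bits/s

Choice component = 423 − 265 = 158 ms over log₂(4) = 2 bits.
b = 158 / 2 = 79.000 ms/bit, so 1/b = 12.658 bits/s.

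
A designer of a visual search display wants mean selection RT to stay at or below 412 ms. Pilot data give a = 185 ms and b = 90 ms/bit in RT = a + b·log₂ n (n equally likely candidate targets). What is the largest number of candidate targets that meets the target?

Set 185 + 90·log₂ n ≤ 412 → log₂ n ≤ (412 − 185)/90 = 2.5222.
So n ≤ 2^2.5222 = 5.745; the largest integer n is 5.

5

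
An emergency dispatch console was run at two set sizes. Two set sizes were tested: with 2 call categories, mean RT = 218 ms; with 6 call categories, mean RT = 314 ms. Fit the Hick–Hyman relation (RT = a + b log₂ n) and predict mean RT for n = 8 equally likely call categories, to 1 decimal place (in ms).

Fit slope and intercept:
  b = (314 − 218) / (log₂ 6 − log₂ 2) = 96 / (2.5850 − 1) = 60.569 ms/bit
  a = 218 − 60.569 × 1 = 157.431 ms
Then RT(8) = 157.431 + 60.569 × log₂ 8 = 157.431 + 60.569 × 3 ≈ 339.139 ms.

339.1 ms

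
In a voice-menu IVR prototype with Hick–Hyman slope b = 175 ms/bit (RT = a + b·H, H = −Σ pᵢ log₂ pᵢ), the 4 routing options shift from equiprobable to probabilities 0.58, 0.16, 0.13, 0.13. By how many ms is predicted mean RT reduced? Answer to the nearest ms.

62 ms

The RT saving is b·ΔH. Equiprobable H₀ = log₂(4) = 2.0000 bits; with the given probabilities H = 1.6441 bits.
b·(H₀ − H) = 175 × (2.0000 − 1.6441) = 62.28 ms.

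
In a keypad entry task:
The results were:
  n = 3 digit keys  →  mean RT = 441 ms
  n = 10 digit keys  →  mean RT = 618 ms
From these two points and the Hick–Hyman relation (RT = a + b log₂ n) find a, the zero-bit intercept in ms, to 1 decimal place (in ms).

279.5 ms

Slope: b = (618 − 441) / (log₂ 10 − log₂ 3) = 177/1.7370 = 101.902 ms/bit.
Intercept: a = 441 − 101.902·log₂(3) = 279.489 ms.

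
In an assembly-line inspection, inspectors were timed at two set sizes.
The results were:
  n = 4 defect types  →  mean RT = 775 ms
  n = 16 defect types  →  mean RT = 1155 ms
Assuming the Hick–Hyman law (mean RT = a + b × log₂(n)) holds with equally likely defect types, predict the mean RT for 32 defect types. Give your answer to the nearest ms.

1345 ms

Solve the two-equation system in a and b:
  b = (1155 − 775) / (log₂ 16 − log₂ 4) = 380 / (4 − 2) = 190 ms/bit
  a = 775 − 190 × 2 = 395 ms
Then RT(32) = 395 + 190 × log₂ 32 = 395 + 190 × 5 ≈ 1345.000 ms.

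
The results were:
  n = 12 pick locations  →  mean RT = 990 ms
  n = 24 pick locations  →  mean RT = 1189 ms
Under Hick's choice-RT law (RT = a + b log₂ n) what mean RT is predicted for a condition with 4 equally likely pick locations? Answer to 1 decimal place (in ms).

674.6 ms

With log₂ n on the abscissa the relation is linear; from the two conditions:
  b = (1189 − 990) / (log₂ 24 − log₂ 12) = 199 / (4.5850 − 3.5850) = 199.000 ms/bit
  a = 990 − 199.000 × 3.5850 = 276.592 ms
Then RT(4) = 276.592 + 199.000 × log₂ 4 = 276.592 + 199.000 × 2 ≈ 674.592 ms.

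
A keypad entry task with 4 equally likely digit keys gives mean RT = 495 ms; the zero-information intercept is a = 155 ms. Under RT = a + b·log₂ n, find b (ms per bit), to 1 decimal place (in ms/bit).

170.0 ms/bit

b = (495 − 155) / log₂(4) = 340 / 2 = 170.000 ms/bit.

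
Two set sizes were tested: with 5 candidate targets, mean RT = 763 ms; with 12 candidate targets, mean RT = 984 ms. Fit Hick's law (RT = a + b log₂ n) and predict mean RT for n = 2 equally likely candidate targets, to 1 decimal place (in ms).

531.7 ms

RT is linear in log₂ n, so two points fix the line:
  b = (984 − 763) / (log₂ 12 − log₂ 5) = 221 / (3.5850 − 2.3219) = 174.975 ms/bit
  a = 763 − 174.975 × 2.3219 = 356.720 ms
Then RT(2) = 356.720 + 174.975 × log₂ 2 = 356.720 + 174.975 × 1 ≈ 531.695 ms.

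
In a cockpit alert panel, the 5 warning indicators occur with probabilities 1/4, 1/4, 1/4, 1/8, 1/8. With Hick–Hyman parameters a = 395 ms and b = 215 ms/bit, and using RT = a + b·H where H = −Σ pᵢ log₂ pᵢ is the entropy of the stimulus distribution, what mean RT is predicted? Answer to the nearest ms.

879 ms

Each term −pᵢ log₂ pᵢ: 0.25·2 + 0.25·2 + 0.25·2 + 0.125·3 + 0.125·3; summed, H = 2.250 bits.
Mean RT = a + bH = 395 + 215·2.250 = 878.75 ms.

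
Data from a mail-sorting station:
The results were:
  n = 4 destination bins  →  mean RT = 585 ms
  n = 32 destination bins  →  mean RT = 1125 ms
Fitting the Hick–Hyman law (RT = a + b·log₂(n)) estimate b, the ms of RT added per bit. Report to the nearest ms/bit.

180 ms/bit

Slope: b = (1125 − 585) / (log₂ 32 − log₂ 4) = 540/3.0000 = 180 ms/bit.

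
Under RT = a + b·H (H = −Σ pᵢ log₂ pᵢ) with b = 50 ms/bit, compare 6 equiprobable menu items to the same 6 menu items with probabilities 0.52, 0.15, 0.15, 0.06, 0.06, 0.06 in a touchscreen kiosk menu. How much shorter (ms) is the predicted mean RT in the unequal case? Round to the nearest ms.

27 ms

Equiprobable entropy H₀ = log₂ 6 = 2.5850 bits.
Skewed entropy H = −Σ pᵢ log₂ pᵢ = 2.0423 bits.
ΔRT = b·(H₀ − H) = 50 × 0.5427 = 27.13 ms.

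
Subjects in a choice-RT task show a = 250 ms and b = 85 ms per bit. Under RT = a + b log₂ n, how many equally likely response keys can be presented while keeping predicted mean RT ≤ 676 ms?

Information budget: (676 − 250)/85 = 5.0118 bits, so n ≤ 2^5.0118 = 32.262 → at most 32.

32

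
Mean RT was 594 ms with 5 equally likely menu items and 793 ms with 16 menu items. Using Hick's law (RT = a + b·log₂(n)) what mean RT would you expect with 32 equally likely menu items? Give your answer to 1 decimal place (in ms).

911.6 ms

RT is linear in log₂ n, so two points fix the line:
  b = (793 − 594) / (log₂ 16 − log₂ 5) = 199 / (4 − 2.3219) = 118.588 ms/bit
  a = 594 − 118.588 × 2.3219 = 318.646 ms
Then RT(32) = 318.646 + 118.588 × log₂ 32 = 318.646 + 118.588 × 5 ≈ 911.588 ms.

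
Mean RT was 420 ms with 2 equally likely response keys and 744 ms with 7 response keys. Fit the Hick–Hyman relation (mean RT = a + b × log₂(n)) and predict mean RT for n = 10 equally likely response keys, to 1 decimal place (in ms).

836.2 ms

Fit slope and intercept:
  b = (744 − 420) / (log₂ 7 − log₂ 2) = 324 / (2.8074 − 1) = 179.268 ms/bit
  a = 420 − 179.268 × 1 = 240.732 ms
Then RT(10) = 240.732 + 179.268 × log₂ 10 = 240.732 + 179.268 × 3.3219 ≈ 836.246 ms.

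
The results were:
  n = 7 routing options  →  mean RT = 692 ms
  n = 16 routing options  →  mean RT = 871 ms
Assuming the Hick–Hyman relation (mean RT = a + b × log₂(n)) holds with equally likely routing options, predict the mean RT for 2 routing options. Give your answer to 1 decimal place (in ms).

420.7 ms

Fit slope and intercept:
  b = (871 − 692) / (log₂ 16 − log₂ 7) = 179 / (4 − 2.8074) = 150.087 ms/bit
  a = 692 − 150.087 × 2.8074 = 270.654 ms
Then RT(2) = 270.654 + 150.087 × log₂ 2 = 270.654 + 150.087 × 1 ≈ 420.740 ms.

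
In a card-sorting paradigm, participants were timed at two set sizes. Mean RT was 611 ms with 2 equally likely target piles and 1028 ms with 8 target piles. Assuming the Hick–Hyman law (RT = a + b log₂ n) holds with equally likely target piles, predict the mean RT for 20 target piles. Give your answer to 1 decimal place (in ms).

With log₂ n on the abscissa the relation is linear; from the two conditions:
  b = (1028 − 611) / (log₂ 8 − log₂ 2) = 417 / (3 − 1) = 208.500 ms/bit
  a = 611 − 208.500 × 1 = 402.500 ms
Then RT(20) = 402.500 + 208.500 × log₂ 20 = 402.500 + 208.500 × 4.3219 ≈ 1303.622 ms.

1303.6 ms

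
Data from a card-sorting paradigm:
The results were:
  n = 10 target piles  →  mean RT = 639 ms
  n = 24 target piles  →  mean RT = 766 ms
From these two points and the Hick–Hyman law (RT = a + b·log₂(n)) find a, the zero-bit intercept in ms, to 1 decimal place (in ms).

305.0 ms

b = (RT₂ − RT₁)/(log₂ n₂ − log₂ n₁) = (766 − 639)/(4.5850 − 3.3219) = 100.551 ms/bit.
Intercept: a = 639 − 100.551·log₂(10) = 304.975 ms.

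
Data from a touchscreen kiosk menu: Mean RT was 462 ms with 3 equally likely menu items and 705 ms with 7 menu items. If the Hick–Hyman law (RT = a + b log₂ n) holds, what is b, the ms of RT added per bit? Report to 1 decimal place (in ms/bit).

The slope on a log₂ axis is (705 − 462) / (2.8074 − 1.5850) = 198.790 ms/bit.

198.8 ms/bit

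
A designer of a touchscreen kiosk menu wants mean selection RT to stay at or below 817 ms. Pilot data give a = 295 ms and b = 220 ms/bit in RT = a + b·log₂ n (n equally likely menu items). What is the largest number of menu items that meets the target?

220·log₂ n ≤ 817 − 295 = 522, giving log₂ n ≤ 2.3727 and n ≤ 5.179. The largest whole number is 5.

5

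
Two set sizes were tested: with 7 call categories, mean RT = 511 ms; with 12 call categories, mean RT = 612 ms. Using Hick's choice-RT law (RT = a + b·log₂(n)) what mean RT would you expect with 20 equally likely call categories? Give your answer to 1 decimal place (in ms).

Fit slope and intercept:
  b = (612 − 511) / (log₂ 12 − log₂ 7) = 101 / (3.5850 − 2.8074) = 129.886 ms/bit
  a = 511 − 129.886 × 2.8074 = 146.365 ms
Then RT(20) = 146.365 + 129.886 × log₂ 20 = 146.365 + 129.886 × 4.3219 ≈ 707.721 ms.

707.7 ms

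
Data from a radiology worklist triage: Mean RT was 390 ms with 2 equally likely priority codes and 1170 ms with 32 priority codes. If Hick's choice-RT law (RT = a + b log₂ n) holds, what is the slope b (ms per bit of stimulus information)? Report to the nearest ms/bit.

195 ms/bit

b = (RT₂ − RT₁)/(log₂ n₂ − log₂ n₁) = (1170 − 390)/(5 − 1) = 195 ms/bit.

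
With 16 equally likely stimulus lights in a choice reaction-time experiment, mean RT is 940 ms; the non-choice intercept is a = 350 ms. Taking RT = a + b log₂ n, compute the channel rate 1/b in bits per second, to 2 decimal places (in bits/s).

6.78 bits/s

Choice component = 940 − 350 = 590 ms over log₂(16) = 4 bits.
b = 590 / 4 = 147.500 ms/bit, so 1/b = 6.780 bits/s.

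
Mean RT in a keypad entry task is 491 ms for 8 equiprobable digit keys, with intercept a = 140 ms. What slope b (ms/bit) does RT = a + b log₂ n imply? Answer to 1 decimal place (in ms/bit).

117.0 ms/bit

8 alternatives carry log₂ 8 = 3 bits; the choice cost is 491 − 140 = 351 ms, so b = 351/3 = 117.000 ms/bit.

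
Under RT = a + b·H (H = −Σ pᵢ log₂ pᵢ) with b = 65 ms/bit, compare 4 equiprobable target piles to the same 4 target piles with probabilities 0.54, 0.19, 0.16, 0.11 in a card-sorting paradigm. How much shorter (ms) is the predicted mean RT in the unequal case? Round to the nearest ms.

19 ms

Equiprobable entropy H₀ = log₂ 4 = 2.0000 bits.
Skewed entropy H = −Σ pᵢ log₂ pᵢ = 1.7086 bits.
ΔRT = b·(H₀ − H) = 65 × 0.2914 = 18.94 ms.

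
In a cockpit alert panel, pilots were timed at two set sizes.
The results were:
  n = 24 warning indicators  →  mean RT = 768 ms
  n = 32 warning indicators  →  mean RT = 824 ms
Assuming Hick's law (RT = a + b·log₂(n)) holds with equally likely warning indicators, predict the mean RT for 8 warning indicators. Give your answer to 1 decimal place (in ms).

554.1 ms

Fit slope and intercept:
  b = (824 − 768) / (log₂ 32 − log₂ 24) = 56 / (5 − 4.5850) = 134.928 ms/bit
  a = 768 − 134.928 × 4.5850 = 149.362 ms
Then RT(8) = 149.362 + 134.928 × log₂ 8 = 149.362 + 134.928 × 3 ≈ 554.145 ms.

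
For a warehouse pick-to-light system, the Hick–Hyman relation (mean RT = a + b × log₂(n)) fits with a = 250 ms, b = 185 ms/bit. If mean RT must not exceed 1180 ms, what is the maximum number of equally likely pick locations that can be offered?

32

185·log₂ n ≤ 1180 − 250 = 930, giving log₂ n ≤ 5.0270 and n ≤ 32.605. The largest whole number is 32.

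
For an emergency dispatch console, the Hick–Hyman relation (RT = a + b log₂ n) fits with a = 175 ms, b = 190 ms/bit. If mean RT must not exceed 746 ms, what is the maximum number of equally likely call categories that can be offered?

Set 175 + 190·log₂ n ≤ 746 → log₂ n ≤ (746 − 175)/190 = 3.0053.
So n ≤ 2^3.0053 = 8.029; the largest integer n is 8.

8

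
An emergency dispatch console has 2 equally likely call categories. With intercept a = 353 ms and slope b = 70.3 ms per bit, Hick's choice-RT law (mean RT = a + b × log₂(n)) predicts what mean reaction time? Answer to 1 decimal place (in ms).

log₂(2) = 1 bits, so RT = 353 + 70.3 × 1 ≈ 423.300 ms.

423.3 ms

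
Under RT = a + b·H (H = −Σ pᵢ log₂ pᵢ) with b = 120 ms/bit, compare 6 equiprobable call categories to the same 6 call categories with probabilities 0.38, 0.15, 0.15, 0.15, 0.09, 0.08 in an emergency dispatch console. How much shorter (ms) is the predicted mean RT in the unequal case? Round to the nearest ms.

26 ms

Equiprobable entropy H₀ = log₂ 6 = 2.5850 bits.
Skewed entropy H = −Σ pᵢ log₂ pᵢ = 2.3662 bits.
ΔRT = b·(H₀ − H) = 120 × 0.2187 = 26.25 ms.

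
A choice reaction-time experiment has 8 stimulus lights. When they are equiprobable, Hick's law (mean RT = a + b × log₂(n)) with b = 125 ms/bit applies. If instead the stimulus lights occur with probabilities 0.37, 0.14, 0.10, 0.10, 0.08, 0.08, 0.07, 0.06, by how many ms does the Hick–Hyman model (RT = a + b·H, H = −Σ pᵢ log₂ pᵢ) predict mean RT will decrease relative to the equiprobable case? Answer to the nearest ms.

39 ms

Equiprobable entropy H₀ = log₂ 8 = 3.0000 bits.
Skewed entropy H = −Σ pᵢ log₂ pᵢ = 2.6873 bits.
ΔRT = b·(H₀ − H) = 125 × 0.3127 = 39.08 ms.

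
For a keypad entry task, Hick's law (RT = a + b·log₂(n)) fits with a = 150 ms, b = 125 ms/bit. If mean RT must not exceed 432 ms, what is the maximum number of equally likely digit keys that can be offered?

Information budget: (432 − 150)/125 = 2.2560 bits, so n ≤ 2^2.2560 = 4.777 → at most 4.

4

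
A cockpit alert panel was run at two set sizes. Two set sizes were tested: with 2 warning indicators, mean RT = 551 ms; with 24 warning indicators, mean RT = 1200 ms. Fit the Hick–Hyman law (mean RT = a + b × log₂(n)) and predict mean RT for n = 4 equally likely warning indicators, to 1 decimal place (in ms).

732.0 ms

With log₂ n on the abscissa the relation is linear; from the two conditions:
  b = (1200 − 551) / (log₂ 24 − log₂ 2) = 649 / (4.5850 − 1) = 181.034 ms/bit
  a = 551 − 181.034 × 1 = 369.966 ms
Then RT(4) = 369.966 + 181.034 × log₂ 4 = 369.966 + 181.034 × 2 ≈ 732.034 ms.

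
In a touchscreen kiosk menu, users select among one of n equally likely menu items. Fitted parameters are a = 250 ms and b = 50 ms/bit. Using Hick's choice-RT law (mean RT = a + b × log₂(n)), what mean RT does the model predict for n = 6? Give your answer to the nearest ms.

log₂(6) = 2.5850 bits, so RT = 250 + 50 × 2.5850 ≈ 379.248 ms.

379 ms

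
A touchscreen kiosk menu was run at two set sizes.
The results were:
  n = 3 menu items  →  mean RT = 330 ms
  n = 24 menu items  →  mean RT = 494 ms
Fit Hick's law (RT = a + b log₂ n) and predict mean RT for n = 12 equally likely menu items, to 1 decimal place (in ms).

RT is linear in log₂ n, so two points fix the line:
  b = (494 − 330) / (log₂ 24 − log₂ 3) = 164 / (4.5850 − 1.5850) = 54.667 ms/bit
  a = 330 − 54.667 × 1.5850 = 243.355 ms
Then RT(12) = 243.355 + 54.667 × log₂ 12 = 243.355 + 54.667 × 3.5850 ≈ 439.333 ms.

439.3 ms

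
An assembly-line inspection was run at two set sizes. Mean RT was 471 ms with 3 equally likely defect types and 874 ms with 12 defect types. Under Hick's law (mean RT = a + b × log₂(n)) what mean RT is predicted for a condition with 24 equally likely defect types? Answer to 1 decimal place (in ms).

RT is linear in log₂ n, so two points fix the line:
  b = (874 − 471) / (log₂ 12 − log₂ 3) = 403 / (3.5850 − 1.5850) = 201.500 ms/bit
  a = 471 − 201.500 × 1.5850 = 151.630 ms
Then RT(24) = 151.630 + 201.500 × log₂ 24 = 151.630 + 201.500 × 4.5850 ≈ 1075.500 ms.

1075.5 ms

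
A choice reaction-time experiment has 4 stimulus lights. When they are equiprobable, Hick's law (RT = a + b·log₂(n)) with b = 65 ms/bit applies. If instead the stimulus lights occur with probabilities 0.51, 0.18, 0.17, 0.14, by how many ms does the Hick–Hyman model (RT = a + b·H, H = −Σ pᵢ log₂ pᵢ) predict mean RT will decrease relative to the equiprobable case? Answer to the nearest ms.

15 ms

The RT saving is b·ΔH. Equiprobable H₀ = log₂(4) = 2.0000 bits; with the given probabilities H = 1.7724 bits.
b·(H₀ − H) = 65 × (2.0000 − 1.7724) = 14.79 ms.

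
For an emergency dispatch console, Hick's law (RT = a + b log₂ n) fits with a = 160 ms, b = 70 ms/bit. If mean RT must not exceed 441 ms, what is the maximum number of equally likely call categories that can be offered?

16

Set 160 + 70·log₂ n ≤ 441 → log₂ n ≤ (441 − 160)/70 = 4.0143.
So n ≤ 2^4.0143 = 16.159; the largest integer n is 16.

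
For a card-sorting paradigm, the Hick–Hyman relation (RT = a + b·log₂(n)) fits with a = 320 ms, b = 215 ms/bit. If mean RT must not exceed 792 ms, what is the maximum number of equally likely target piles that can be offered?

Information budget: (792 − 320)/215 = 2.1953 bits, so n ≤ 2^2.1953 = 4.580 → at most 4.

4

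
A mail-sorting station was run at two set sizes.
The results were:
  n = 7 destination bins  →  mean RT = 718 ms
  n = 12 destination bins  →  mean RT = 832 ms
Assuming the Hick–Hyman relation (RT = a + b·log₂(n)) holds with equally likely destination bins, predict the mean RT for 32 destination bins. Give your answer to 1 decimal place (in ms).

Fit slope and intercept:
  b = (832 − 718) / (log₂ 12 − log₂ 7) = 114 / (3.5850 − 2.8074) = 146.604 ms/bit
  a = 718 − 146.604 × 2.8074 = 306.432 ms
Then RT(32) = 306.432 + 146.604 × log₂ 32 = 306.432 + 146.604 × 5 ≈ 1039.449 ms.

1039.4 ms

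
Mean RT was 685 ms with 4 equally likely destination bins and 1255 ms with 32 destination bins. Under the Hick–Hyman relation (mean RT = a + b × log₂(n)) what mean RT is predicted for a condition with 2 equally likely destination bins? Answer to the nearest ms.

495 ms

Fit slope and intercept:
  b = (1255 − 685) / (log₂ 32 − log₂ 4) = 570 / (5 − 2) = 190 ms/bit
  a = 685 − 190 × 2 = 305 ms
Then RT(2) = 305 + 190 × log₂ 2 = 305 + 190 × 1 ≈ 495.000 ms.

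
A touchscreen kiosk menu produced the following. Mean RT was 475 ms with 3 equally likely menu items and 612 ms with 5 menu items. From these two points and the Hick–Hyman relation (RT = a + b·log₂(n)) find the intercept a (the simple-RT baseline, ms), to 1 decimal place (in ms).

Slope: b = (612 − 475) / (log₂ 5 − log₂ 3) = 137/0.7370 = 185.897 ms/bit.
a = RT₁ − b·log₂ n₁ = 475 − 185.897 × 1.5850 = 180.360 ms.

180.4 ms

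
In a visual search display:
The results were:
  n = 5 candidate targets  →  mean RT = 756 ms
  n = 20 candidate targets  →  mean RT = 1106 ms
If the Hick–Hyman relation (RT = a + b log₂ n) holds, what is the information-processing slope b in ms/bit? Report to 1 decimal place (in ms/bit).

The slope on a log₂ axis is (1106 − 756) / (4.3219 − 2.3219) = 175.000 ms/bit.

175.0 ms/bit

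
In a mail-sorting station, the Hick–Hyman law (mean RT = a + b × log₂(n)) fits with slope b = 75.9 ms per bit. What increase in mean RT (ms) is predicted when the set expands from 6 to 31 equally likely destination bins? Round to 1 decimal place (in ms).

179.8 ms

ΔRT = (a + b log₂ n₂) − (a + b log₂ n₁) = b·(log₂ n₂ − log₂ n₁).
log₂(31) − log₂(6) = 4.9542 − 2.5850 = 2.3692.
ΔRT = 75.9 × 2.3692 = 179.825 ms.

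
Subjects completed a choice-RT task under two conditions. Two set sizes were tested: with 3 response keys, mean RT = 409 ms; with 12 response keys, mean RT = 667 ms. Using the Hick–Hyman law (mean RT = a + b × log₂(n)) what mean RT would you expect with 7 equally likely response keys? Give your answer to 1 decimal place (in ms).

566.7 ms

Solve the two-equation system in a and b:
  b = (667 − 409) / (log₂ 12 − log₂ 3) = 258 / (3.5850 − 1.5850) = 129.000 ms/bit
  a = 409 − 129.000 × 1.5850 = 204.540 ms
Then RT(7) = 204.540 + 129.000 × log₂ 7 = 204.540 + 129.000 × 2.8074 ≈ 566.689 ms.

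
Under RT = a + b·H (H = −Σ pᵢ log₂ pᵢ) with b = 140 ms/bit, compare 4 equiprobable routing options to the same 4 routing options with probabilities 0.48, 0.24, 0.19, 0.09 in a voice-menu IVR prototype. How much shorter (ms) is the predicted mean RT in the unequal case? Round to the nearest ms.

32 ms

Equiprobable entropy H₀ = log₂ 4 = 2.0000 bits.
Skewed entropy H = −Σ pᵢ log₂ pᵢ = 1.7703 bits.
ΔRT = b·(H₀ − H) = 140 × 0.2297 = 32.16 ms.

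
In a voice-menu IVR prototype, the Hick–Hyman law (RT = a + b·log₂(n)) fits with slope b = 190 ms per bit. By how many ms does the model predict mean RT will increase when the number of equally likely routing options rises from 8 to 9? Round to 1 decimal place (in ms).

32.3 ms

The intercept a cancels: ΔRT = b·(log₂ n₂ − log₂ n₁) = b·log₂(n₂/n₁).
log₂(9) − log₂(8) = 3.1699 − 3 = 0.1699.
ΔRT = 190 × 0.1699 = 32.286 ms.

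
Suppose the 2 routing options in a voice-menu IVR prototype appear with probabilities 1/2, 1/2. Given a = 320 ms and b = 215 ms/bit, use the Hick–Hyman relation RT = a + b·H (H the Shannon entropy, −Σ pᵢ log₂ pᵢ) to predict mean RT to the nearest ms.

535 ms

H = −Σ pᵢ log₂ pᵢ = 0.5·1 + 0.5·1 = 1.000 bits.
RT = 320 + 215 × 1.000 = 535.00 ms.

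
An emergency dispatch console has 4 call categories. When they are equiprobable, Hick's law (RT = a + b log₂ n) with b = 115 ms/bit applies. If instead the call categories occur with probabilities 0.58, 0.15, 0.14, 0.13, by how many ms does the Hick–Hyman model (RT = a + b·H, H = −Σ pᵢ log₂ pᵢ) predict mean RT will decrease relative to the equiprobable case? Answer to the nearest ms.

41 ms

Equiprobable entropy H₀ = log₂ 4 = 2.0000 bits.
Skewed entropy H = −Σ pᵢ log₂ pᵢ = 1.6461 bits.
ΔRT = b·(H₀ − H) = 115 × 0.3539 = 40.70 ms.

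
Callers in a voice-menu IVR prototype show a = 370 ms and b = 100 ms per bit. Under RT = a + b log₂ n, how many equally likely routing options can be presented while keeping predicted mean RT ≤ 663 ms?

7

100·log₂ n ≤ 663 − 370 = 293, giving log₂ n ≤ 2.9300 and n ≤ 7.621. The largest whole number is 7.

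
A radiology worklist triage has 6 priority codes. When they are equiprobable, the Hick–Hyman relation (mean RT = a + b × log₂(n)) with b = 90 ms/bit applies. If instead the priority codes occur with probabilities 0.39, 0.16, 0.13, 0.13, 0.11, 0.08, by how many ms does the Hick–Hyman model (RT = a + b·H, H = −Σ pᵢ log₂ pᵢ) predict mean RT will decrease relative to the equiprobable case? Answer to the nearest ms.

Equiprobable entropy H₀ = log₂ 6 = 2.5850 bits.
Skewed entropy H = −Σ pᵢ log₂ pᵢ = 2.3599 bits.
ΔRT = b·(H₀ − H) = 90 × 0.2251 = 20.26 ms.

20 ms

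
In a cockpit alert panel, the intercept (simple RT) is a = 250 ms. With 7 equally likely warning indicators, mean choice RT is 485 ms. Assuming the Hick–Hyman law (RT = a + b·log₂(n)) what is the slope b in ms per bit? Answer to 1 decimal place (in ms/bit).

b = (485 − 250) / log₂(7) = 235 / 2.8074 = 83.709 ms/bit.

83.7 ms/bit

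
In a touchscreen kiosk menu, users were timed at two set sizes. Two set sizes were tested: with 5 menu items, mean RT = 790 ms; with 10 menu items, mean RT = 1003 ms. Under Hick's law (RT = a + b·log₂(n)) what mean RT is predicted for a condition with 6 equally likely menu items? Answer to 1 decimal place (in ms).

846.0 ms

Solve the two-equation system in a and b:
  b = (1003 − 790) / (log₂ 10 − log₂ 5) = 213 / (3.3219 − 2.3219) = 213.000 ms/bit
  a = 790 − 213.000 × 2.3219 = 295.429 ms
Then RT(6) = 295.429 + 213.000 × log₂ 6 = 295.429 + 213.000 × 2.5850 ≈ 846.026 ms.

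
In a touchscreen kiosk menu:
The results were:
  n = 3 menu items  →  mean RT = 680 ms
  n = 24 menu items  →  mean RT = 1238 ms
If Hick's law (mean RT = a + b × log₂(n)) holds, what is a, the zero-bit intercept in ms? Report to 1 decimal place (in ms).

b = (RT₂ − RT₁)/(log₂ n₂ − log₂ n₁) = (1238 − 680)/(4.5850 − 1.5850) = 186.000 ms/bit.
Intercept: a = 680 − 186.000·log₂(3) = 385.197 ms.

385.2 ms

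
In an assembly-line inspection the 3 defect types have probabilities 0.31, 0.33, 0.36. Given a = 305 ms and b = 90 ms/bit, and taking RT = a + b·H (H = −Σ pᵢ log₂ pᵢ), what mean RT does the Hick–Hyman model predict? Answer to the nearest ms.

447 ms

H = 0.31·log₂(1/0.31) + 0.33·log₂(1/0.33) + 0.36·log₂(1/0.36) = 1.5822 bits.
RT = 305 + 90 × 1.5822 = 447.40 ms.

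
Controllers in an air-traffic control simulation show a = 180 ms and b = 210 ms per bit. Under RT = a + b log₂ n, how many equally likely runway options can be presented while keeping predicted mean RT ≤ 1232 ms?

Set 180 + 210·log₂ n ≤ 1232 → log₂ n ≤ (1232 − 180)/210 = 5.0095.
So n ≤ 2^5.0095 = 32.212; the largest integer n is 32.

32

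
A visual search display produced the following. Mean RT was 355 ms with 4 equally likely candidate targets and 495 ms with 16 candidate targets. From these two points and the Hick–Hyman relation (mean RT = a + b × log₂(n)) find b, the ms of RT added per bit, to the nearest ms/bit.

Slope: b = (495 − 355) / (log₂ 16 − log₂ 4) = 140/2.0000 = 70 ms/bit.

70 ms/bit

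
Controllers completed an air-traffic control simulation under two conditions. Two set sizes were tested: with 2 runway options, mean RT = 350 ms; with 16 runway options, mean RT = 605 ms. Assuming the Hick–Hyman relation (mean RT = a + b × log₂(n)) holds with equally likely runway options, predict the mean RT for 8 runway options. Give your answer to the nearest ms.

Solve the two-equation system in a and b:
  b = (605 − 350) / (log₂ 16 − log₂ 2) = 255 / (4 − 1) = 85 ms/bit
  a = 350 − 85 × 1 = 265 ms
Then RT(8) = 265 + 85 × log₂ 8 = 265 + 85 × 3 ≈ 520.000 ms.

520 ms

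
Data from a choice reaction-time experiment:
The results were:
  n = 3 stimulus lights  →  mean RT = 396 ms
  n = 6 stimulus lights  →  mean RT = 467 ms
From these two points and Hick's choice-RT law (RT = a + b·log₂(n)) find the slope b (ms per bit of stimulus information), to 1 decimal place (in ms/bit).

71.0 ms/bit

Slope: b = (467 − 396) / (log₂ 6 − log₂ 3) = 71/1.0000 = 71.000 ms/bit.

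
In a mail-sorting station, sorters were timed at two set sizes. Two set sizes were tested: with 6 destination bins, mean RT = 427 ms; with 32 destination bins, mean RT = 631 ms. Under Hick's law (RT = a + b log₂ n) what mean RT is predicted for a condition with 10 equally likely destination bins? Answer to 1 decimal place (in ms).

With log₂ n on the abscissa the relation is linear; from the two conditions:
  b = (631 − 427) / (log₂ 32 − log₂ 6) = 204 / (5 − 2.5850) = 84.471 ms/bit
  a = 427 − 84.471 × 2.5850 = 208.646 ms
Then RT(10) = 208.646 + 84.471 × log₂ 10 = 208.646 + 84.471 × 3.3219 ≈ 489.252 ms.

489.3 ms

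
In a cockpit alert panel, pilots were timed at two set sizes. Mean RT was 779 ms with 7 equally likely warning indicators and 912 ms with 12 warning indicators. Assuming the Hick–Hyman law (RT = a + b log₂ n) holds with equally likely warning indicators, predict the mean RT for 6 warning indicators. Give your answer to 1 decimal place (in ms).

With log₂ n on the abscissa the relation is linear; from the two conditions:
  b = (912 − 779) / (log₂ 12 − log₂ 7) = 133 / (3.5850 − 2.8074) = 171.037 ms/bit
  a = 779 − 171.037 × 2.8074 = 298.837 ms
Then RT(6) = 298.837 + 171.037 × log₂ 6 = 298.837 + 171.037 × 2.5850 ≈ 740.963 ms.

741.0 ms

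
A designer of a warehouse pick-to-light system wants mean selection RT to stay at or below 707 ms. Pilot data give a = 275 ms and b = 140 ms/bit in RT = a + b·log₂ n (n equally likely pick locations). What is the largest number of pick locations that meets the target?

Set 275 + 140·log₂ n ≤ 707 → log₂ n ≤ (707 − 275)/140 = 3.0857.
So n ≤ 2^3.0857 = 8.490; the largest integer n is 8.

8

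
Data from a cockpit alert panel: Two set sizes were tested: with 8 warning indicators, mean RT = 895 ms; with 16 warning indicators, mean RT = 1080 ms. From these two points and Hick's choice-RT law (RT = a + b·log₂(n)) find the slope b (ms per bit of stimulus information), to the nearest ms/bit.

185 ms/bit

The slope on a log₂ axis is (1080 − 895) / (4 − 3) = 185 ms/bit.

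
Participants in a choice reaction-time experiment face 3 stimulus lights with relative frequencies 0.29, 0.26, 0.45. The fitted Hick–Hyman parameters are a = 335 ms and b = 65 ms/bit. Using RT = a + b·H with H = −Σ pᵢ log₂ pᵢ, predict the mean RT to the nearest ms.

Entropy contributions −pᵢ log₂ pᵢ: 0.5179, 0.5053, 0.5184; sum H = 1.5416 bits.
RT = a + bH = 335 + 65·1.5416 = 435.20 ms.

435 ms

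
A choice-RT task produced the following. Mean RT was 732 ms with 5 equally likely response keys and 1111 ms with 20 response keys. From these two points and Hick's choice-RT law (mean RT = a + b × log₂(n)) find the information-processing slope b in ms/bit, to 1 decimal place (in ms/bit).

189.5 ms/bit

b = (RT₂ − RT₁)/(log₂ n₂ − log₂ n₁) = (1111 − 732)/(4.3219 − 2.3219) = 189.500 ms/bit.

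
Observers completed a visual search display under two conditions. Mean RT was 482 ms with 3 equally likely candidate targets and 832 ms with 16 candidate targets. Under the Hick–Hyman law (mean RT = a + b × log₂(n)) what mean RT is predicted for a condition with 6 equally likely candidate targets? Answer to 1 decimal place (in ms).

With log₂ n on the abscissa the relation is linear; from the two conditions:
  b = (832 − 482) / (log₂ 16 − log₂ 3) = 350 / (4 − 1.5850) = 144.925 ms/bit
  a = 482 − 144.925 × 1.5850 = 252.299 ms
Then RT(6) = 252.299 + 144.925 × log₂ 6 = 252.299 + 144.925 × 2.5850 ≈ 626.925 ms.

626.9 ms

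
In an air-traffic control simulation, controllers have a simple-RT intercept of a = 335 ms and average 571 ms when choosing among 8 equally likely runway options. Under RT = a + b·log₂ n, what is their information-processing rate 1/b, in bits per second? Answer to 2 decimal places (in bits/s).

12.71 bits/s

b = (571 − 335)/log₂ 8 = 236/3 = 78.667 ms per bit = 0.07867 s/bit; the reciprocal is 12.712 bits/s.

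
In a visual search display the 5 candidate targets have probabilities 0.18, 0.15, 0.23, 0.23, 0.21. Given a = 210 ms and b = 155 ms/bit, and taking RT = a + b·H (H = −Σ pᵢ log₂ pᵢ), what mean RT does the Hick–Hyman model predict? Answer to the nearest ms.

567 ms

Entropy contributions −pᵢ log₂ pᵢ: 0.4453, 0.4105, 0.4877, 0.4877, 0.4728; sum H = 2.3040 bits.
RT = a + bH = 210 + 155·2.3040 = 567.12 ms.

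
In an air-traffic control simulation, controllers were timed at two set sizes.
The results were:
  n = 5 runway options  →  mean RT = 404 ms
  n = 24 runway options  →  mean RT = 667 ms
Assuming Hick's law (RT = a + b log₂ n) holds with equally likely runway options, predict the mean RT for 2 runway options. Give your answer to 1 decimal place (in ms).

250.4 ms

Fit slope and intercept:
  b = (667 − 404) / (log₂ 24 − log₂ 5) = 263 / (4.5850 − 2.3219) = 116.216 ms/bit
  a = 404 − 116.216 × 2.3219 = 134.156 ms
Then RT(2) = 134.156 + 116.216 × log₂ 2 = 134.156 + 116.216 × 1 ≈ 250.371 ms.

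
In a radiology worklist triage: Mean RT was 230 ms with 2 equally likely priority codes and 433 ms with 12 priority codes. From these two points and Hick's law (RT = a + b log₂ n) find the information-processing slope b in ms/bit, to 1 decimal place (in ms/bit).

78.5 ms/bit

b = (RT₂ − RT₁)/(log₂ n₂ − log₂ n₁) = (433 − 230)/(3.5850 − 1) = 78.531 ms/bit.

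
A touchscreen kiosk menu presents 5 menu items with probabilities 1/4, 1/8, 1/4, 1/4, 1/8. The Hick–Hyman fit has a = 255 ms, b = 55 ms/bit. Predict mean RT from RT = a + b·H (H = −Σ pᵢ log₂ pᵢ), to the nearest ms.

379 ms

Each term −pᵢ log₂ pᵢ: 0.25·2 + 0.125·3 + 0.25·2 + 0.25·2 + 0.125·3; summed, H = 2.250 bits.
Mean RT = a + bH = 255 + 55·2.250 = 378.75 ms.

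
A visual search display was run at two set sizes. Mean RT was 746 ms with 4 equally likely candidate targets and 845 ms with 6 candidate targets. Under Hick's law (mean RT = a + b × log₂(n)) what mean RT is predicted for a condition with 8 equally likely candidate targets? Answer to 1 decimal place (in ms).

With log₂ n on the abscissa the relation is linear; from the two conditions:
  b = (845 − 746) / (log₂ 6 − log₂ 4) = 99 / (2.5850 − 2) = 169.242 ms/bit
  a = 746 − 169.242 × 2 = 407.517 ms
Then RT(8) = 407.517 + 169.242 × log₂ 8 = 407.517 + 169.242 × 3 ≈ 915.242 ms.

915.2 ms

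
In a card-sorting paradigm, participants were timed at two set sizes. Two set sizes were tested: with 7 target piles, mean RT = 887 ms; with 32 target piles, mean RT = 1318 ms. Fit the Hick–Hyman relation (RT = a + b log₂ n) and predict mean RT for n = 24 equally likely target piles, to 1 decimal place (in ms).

Solve the two-equation system in a and b:
  b = (1318 − 887) / (log₂ 32 − log₂ 7) = 431 / (5 − 2.8074) = 196.566 ms/bit
  a = 887 − 196.566 × 2.8074 = 335.169 ms
Then RT(24) = 335.169 + 196.566 × log₂ 24 = 335.169 + 196.566 × 4.5850 ≈ 1236.418 ms.

1236.4 ms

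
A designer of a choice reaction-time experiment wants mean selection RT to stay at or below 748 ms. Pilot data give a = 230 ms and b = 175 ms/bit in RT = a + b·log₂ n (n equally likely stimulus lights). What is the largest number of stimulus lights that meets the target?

7

175·log₂ n ≤ 748 − 230 = 518, giving log₂ n ≤ 2.9600 and n ≤ 7.781. The largest whole number is 7.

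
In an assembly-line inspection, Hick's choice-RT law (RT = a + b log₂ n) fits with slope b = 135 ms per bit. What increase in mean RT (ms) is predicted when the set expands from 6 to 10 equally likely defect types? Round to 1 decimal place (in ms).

99.5 ms

Only the slope matters, since a is common to both: ΔRT = b·log₂(n₂/n₁).
log₂(10) − log₂(6) = 3.3219 − 2.5850 = 0.7370.
ΔRT = 135 × 0.7370 = 99.490 ms.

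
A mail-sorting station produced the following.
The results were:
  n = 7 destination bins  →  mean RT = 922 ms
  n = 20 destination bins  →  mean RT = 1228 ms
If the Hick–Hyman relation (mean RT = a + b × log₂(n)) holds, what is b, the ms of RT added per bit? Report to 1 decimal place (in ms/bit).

Slope: b = (1228 − 922) / (log₂ 20 − log₂ 7) = 306/1.5146 = 202.037 ms/bit.

202.0 ms/bit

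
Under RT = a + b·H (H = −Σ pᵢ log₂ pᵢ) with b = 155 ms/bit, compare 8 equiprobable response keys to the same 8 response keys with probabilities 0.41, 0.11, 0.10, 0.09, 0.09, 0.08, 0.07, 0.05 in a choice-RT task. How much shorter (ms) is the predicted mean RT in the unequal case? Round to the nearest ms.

60 ms

The RT saving is b·ΔH. Equiprobable H₀ = log₂(8) = 3.0000 bits; with the given probabilities H = 2.6113 bits.
b·(H₀ − H) = 155 × (3.0000 − 2.6113) = 60.24 ms.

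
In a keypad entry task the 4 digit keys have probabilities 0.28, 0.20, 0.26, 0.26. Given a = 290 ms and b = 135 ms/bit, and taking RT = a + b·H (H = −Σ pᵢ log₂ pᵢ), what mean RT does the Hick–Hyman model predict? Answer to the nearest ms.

559 ms

H = 0.28·log₂(1/0.28) + 0.20·log₂(1/0.20) + 0.26·log₂(1/0.26) + 0.26·log₂(1/0.26) = 1.9892 bits.
RT = 290 + 135 × 1.9892 = 558.54 ms.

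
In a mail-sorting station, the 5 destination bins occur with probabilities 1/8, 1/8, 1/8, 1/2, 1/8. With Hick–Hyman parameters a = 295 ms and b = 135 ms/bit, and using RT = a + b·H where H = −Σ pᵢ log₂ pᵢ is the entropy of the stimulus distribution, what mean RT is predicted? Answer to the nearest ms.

Each term −pᵢ log₂ pᵢ: 0.125·3 + 0.125·3 + 0.125·3 + 0.5·1 + 0.125·3; summed, H = 2.000 bits.
Mean RT = a + bH = 295 + 135·2.000 = 565.00 ms.

565 ms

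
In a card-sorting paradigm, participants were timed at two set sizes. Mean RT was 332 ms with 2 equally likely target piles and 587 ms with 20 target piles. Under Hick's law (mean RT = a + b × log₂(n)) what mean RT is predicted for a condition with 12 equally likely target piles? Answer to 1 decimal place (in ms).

530.4 ms

With log₂ n on the abscissa the relation is linear; from the two conditions:
  b = (587 − 332) / (log₂ 20 − log₂ 2) = 255 / (4.3219 − 1) = 76.763 ms/bit
  a = 332 − 76.763 × 1 = 255.237 ms
Then RT(12) = 255.237 + 76.763 × log₂ 12 = 255.237 + 76.763 × 3.5850 ≈ 530.429 ms.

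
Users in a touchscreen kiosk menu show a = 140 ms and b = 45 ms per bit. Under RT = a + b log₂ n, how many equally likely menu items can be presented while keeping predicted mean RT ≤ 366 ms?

Information budget: (366 − 140)/45 = 5.0222 bits, so n ≤ 2^5.0222 = 32.497 → at most 32.

32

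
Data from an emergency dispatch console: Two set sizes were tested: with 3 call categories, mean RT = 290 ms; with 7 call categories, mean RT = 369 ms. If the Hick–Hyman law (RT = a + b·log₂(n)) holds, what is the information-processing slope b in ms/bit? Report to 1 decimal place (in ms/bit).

Slope: b = (369 − 290) / (log₂ 7 − log₂ 3) = 79/1.2224 = 64.627 ms/bit.

64.6 ms/bit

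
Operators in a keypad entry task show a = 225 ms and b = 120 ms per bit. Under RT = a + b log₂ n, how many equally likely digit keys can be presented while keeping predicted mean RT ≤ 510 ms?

5

Information budget: (510 − 225)/120 = 2.3750 bits, so n ≤ 2^2.3750 = 5.187 → at most 5.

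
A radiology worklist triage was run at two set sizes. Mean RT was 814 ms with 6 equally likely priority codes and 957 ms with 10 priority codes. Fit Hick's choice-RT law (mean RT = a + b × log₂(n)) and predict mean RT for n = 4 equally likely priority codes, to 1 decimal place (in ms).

700.5 ms

Solve the two-equation system in a and b:
  b = (957 − 814) / (log₂ 10 − log₂ 6) = 143 / (3.3219 − 2.5850) = 194.039 ms/bit
  a = 814 − 194.039 × 2.5850 = 312.417 ms
Then RT(4) = 312.417 + 194.039 × log₂ 4 = 312.417 + 194.039 × 2 ≈ 700.495 ms.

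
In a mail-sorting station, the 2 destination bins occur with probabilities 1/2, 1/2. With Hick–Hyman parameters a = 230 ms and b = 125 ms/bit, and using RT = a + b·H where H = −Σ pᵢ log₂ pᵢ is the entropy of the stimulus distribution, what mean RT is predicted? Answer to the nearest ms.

H = −Σ pᵢ log₂ pᵢ = 0.5·1 + 0.5·1 = 1.000 bits.
RT = 230 + 125 × 1.000 = 355.00 ms.

355 ms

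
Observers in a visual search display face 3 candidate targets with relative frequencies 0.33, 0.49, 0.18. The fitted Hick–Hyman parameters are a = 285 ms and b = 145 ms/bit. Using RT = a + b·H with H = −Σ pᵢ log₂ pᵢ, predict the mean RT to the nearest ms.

Entropy contributions −pᵢ log₂ pᵢ: 0.5278, 0.5043, 0.4453; sum H = 1.4774 bits.
RT = a + bH = 285 + 145·1.4774 = 499.22 ms.

499 ms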